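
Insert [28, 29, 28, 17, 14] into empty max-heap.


Insert 28: [28]
Insert 29: [29, 28]
Insert 28: [29, 28, 28]
Insert 17: [29, 28, 28, 17]
Insert 14: [29, 28, 28, 17, 14]

Final heap: [29, 28, 28, 17, 14]


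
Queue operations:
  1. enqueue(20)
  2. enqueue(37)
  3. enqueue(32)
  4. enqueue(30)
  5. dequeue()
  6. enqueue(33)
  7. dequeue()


enqueue(20) -> [20]
enqueue(37) -> [20, 37]
enqueue(32) -> [20, 37, 32]
enqueue(30) -> [20, 37, 32, 30]
dequeue()->20, [37, 32, 30]
enqueue(33) -> [37, 32, 30, 33]
dequeue()->37, [32, 30, 33]

Final queue: [32, 30, 33]


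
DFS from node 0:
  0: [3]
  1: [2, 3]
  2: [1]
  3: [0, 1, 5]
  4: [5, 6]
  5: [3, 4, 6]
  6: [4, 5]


Visit 0, push [3]
Visit 3, push [5, 1]
Visit 1, push [2]
Visit 2, push []
Visit 5, push [6, 4]
Visit 4, push [6]
Visit 6, push []

DFS order: [0, 3, 1, 2, 5, 4, 6]


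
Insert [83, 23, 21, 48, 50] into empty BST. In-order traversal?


Insert 83: root
Insert 23: L from 83
Insert 21: L from 83 -> L from 23
Insert 48: L from 83 -> R from 23
Insert 50: L from 83 -> R from 23 -> R from 48

In-order: [21, 23, 48, 50, 83]


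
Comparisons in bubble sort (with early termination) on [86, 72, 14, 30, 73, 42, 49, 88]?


Algorithm: bubble sort (with early termination)
Input: [86, 72, 14, 30, 73, 42, 49, 88]
Sorted: [14, 30, 42, 49, 72, 73, 86, 88]

22


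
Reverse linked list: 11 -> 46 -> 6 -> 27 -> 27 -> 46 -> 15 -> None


Step 1: curr=11, set curr.next=prev(None) | reversed so far: 11
Step 2: curr=46, set curr.next=prev(11) | reversed so far: 46 -> 11
Step 3: curr=6, set curr.next=prev(46) | reversed so far: 6 -> 46 -> 11
Step 4: curr=27, set curr.next=prev(6) | reversed so far: 27 -> 6 -> 46 -> 11
Step 5: curr=27, set curr.next=prev(27) | reversed so far: 27 -> 27 -> 6 -> 46 -> 11
Step 6: curr=46, set curr.next=prev(27) | reversed so far: 46 -> 27 -> 27 -> 6 -> 46 -> 11
Step 7: curr=15, set curr.next=prev(46) | reversed so far: 15 -> 46 -> 27 -> 27 -> 6 -> 46 -> 11

15 -> 46 -> 27 -> 27 -> 6 -> 46 -> 11 -> None


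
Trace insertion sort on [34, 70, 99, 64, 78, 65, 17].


Initial: [34, 70, 99, 64, 78, 65, 17]
Insert 70: [34, 70, 99, 64, 78, 65, 17]
Insert 99: [34, 70, 99, 64, 78, 65, 17]
Insert 64: [34, 64, 70, 99, 78, 65, 17]
Insert 78: [34, 64, 70, 78, 99, 65, 17]
Insert 65: [34, 64, 65, 70, 78, 99, 17]
Insert 17: [17, 34, 64, 65, 70, 78, 99]

Sorted: [17, 34, 64, 65, 70, 78, 99]


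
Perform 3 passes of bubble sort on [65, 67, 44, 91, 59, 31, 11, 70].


Initial: [65, 67, 44, 91, 59, 31, 11, 70]
Pass 1: [65, 44, 67, 59, 31, 11, 70, 91] (5 swaps)
Pass 2: [44, 65, 59, 31, 11, 67, 70, 91] (4 swaps)
Pass 3: [44, 59, 31, 11, 65, 67, 70, 91] (3 swaps)

After 3 passes: [44, 59, 31, 11, 65, 67, 70, 91]


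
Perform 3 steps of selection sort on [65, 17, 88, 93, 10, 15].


Initial: [65, 17, 88, 93, 10, 15]
Step 1: min=10 at 4
  Swap: [10, 17, 88, 93, 65, 15]
Step 2: min=15 at 5
  Swap: [10, 15, 88, 93, 65, 17]
Step 3: min=17 at 5
  Swap: [10, 15, 17, 93, 65, 88]

After 3 steps: [10, 15, 17, 93, 65, 88]


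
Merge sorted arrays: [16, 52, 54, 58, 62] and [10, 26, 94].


Take 10 from B
Take 16 from A
Take 26 from B
Take 52 from A
Take 54 from A
Take 58 from A
Take 62 from A

Merged: [10, 16, 26, 52, 54, 58, 62, 94]


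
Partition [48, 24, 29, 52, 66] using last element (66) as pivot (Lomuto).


Pivot: 66
  48 <= 66: advance i (no swap)
  24 <= 66: advance i (no swap)
  29 <= 66: advance i (no swap)
  52 <= 66: advance i (no swap)
Place pivot at 4: [48, 24, 29, 52, 66]

Partitioned: [48, 24, 29, 52, 66]


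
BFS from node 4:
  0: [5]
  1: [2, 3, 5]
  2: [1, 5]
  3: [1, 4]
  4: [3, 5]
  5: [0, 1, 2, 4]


Visit 4, enqueue [3, 5]
Visit 3, enqueue [1]
Visit 5, enqueue [0, 2]
Visit 1, enqueue []
Visit 0, enqueue []
Visit 2, enqueue []

BFS order: [4, 3, 5, 1, 0, 2]


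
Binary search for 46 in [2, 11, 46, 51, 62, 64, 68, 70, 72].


Step 1: lo=0, hi=8, mid=4, val=62
Step 2: lo=0, hi=3, mid=1, val=11
Step 3: lo=2, hi=3, mid=2, val=46

Found at index 2


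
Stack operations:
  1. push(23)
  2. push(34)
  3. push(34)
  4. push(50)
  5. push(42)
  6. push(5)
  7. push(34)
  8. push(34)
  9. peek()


push(23) -> [23]
push(34) -> [23, 34]
push(34) -> [23, 34, 34]
push(50) -> [23, 34, 34, 50]
push(42) -> [23, 34, 34, 50, 42]
push(5) -> [23, 34, 34, 50, 42, 5]
push(34) -> [23, 34, 34, 50, 42, 5, 34]
push(34) -> [23, 34, 34, 50, 42, 5, 34, 34]
peek()->34

Final stack: [23, 34, 34, 50, 42, 5, 34, 34]


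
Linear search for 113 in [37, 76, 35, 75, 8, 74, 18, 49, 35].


i=0: 37!=113
i=1: 76!=113
i=2: 35!=113
i=3: 75!=113
i=4: 8!=113
i=5: 74!=113
i=6: 18!=113
i=7: 49!=113
i=8: 35!=113

Not found, 9 comps


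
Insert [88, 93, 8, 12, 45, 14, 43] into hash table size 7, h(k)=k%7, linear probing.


Insert 88: h=4 -> slot 4
Insert 93: h=2 -> slot 2
Insert 8: h=1 -> slot 1
Insert 12: h=5 -> slot 5
Insert 45: h=3 -> slot 3
Insert 14: h=0 -> slot 0
Insert 43: h=1, 5 probes -> slot 6

Table: [14, 8, 93, 45, 88, 12, 43]


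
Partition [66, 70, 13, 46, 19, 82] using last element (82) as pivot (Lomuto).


Pivot: 82
  66 <= 82: advance i (no swap)
  70 <= 82: advance i (no swap)
  13 <= 82: advance i (no swap)
  46 <= 82: advance i (no swap)
  19 <= 82: advance i (no swap)
Place pivot at 5: [66, 70, 13, 46, 19, 82]

Partitioned: [66, 70, 13, 46, 19, 82]


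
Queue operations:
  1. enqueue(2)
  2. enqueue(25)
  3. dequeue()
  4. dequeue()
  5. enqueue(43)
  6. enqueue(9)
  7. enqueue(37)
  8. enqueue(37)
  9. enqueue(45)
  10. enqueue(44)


enqueue(2) -> [2]
enqueue(25) -> [2, 25]
dequeue()->2, [25]
dequeue()->25, []
enqueue(43) -> [43]
enqueue(9) -> [43, 9]
enqueue(37) -> [43, 9, 37]
enqueue(37) -> [43, 9, 37, 37]
enqueue(45) -> [43, 9, 37, 37, 45]
enqueue(44) -> [43, 9, 37, 37, 45, 44]

Final queue: [43, 9, 37, 37, 45, 44]


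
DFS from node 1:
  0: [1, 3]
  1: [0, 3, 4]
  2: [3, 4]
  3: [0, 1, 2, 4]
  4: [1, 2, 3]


Visit 1, push [4, 3, 0]
Visit 0, push [3]
Visit 3, push [4, 2]
Visit 2, push [4]
Visit 4, push []

DFS order: [1, 0, 3, 2, 4]


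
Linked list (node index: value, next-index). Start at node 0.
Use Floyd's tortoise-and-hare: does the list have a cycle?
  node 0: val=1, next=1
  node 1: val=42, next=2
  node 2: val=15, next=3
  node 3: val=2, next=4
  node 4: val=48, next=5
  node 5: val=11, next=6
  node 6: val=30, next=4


Floyd's tortoise (slow, +1) and hare (fast, +2):
  init: slow=0, fast=0
  step 1: slow=1, fast=2
  step 2: slow=2, fast=4
  step 3: slow=3, fast=6
  step 4: slow=4, fast=5
  step 5: slow=5, fast=4
  step 6: slow=6, fast=6
  slow == fast at node 6: cycle detected

Cycle: yes


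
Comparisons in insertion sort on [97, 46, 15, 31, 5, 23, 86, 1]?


Algorithm: insertion sort
Input: [97, 46, 15, 31, 5, 23, 86, 1]
Sorted: [1, 5, 15, 23, 31, 46, 86, 97]

23


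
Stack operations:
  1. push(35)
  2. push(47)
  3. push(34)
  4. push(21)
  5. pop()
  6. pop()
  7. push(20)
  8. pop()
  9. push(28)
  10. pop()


push(35) -> [35]
push(47) -> [35, 47]
push(34) -> [35, 47, 34]
push(21) -> [35, 47, 34, 21]
pop()->21, [35, 47, 34]
pop()->34, [35, 47]
push(20) -> [35, 47, 20]
pop()->20, [35, 47]
push(28) -> [35, 47, 28]
pop()->28, [35, 47]

Final stack: [35, 47]


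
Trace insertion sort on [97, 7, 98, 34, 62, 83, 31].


Initial: [97, 7, 98, 34, 62, 83, 31]
Insert 7: [7, 97, 98, 34, 62, 83, 31]
Insert 98: [7, 97, 98, 34, 62, 83, 31]
Insert 34: [7, 34, 97, 98, 62, 83, 31]
Insert 62: [7, 34, 62, 97, 98, 83, 31]
Insert 83: [7, 34, 62, 83, 97, 98, 31]
Insert 31: [7, 31, 34, 62, 83, 97, 98]

Sorted: [7, 31, 34, 62, 83, 97, 98]


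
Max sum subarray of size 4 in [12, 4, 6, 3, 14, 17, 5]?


[0:4]: 25
[1:5]: 27
[2:6]: 40
[3:7]: 39

Max: 40 at [2:6]


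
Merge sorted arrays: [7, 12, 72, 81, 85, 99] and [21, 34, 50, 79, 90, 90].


Take 7 from A
Take 12 from A
Take 21 from B
Take 34 from B
Take 50 from B
Take 72 from A
Take 79 from B
Take 81 from A
Take 85 from A
Take 90 from B
Take 90 from B

Merged: [7, 12, 21, 34, 50, 72, 79, 81, 85, 90, 90, 99]


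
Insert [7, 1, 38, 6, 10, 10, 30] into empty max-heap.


Insert 7: [7]
Insert 1: [7, 1]
Insert 38: [38, 1, 7]
Insert 6: [38, 6, 7, 1]
Insert 10: [38, 10, 7, 1, 6]
Insert 10: [38, 10, 10, 1, 6, 7]
Insert 30: [38, 10, 30, 1, 6, 7, 10]

Final heap: [38, 10, 30, 1, 6, 7, 10]


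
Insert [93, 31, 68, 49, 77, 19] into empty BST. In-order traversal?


Insert 93: root
Insert 31: L from 93
Insert 68: L from 93 -> R from 31
Insert 49: L from 93 -> R from 31 -> L from 68
Insert 77: L from 93 -> R from 31 -> R from 68
Insert 19: L from 93 -> L from 31

In-order: [19, 31, 49, 68, 77, 93]


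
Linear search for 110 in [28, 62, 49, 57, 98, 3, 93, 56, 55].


i=0: 28!=110
i=1: 62!=110
i=2: 49!=110
i=3: 57!=110
i=4: 98!=110
i=5: 3!=110
i=6: 93!=110
i=7: 56!=110
i=8: 55!=110

Not found, 9 comps


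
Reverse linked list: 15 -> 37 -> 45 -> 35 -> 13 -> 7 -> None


Step 1: curr=15, set curr.next=prev(None) | reversed so far: 15
Step 2: curr=37, set curr.next=prev(15) | reversed so far: 37 -> 15
Step 3: curr=45, set curr.next=prev(37) | reversed so far: 45 -> 37 -> 15
Step 4: curr=35, set curr.next=prev(45) | reversed so far: 35 -> 45 -> 37 -> 15
Step 5: curr=13, set curr.next=prev(35) | reversed so far: 13 -> 35 -> 45 -> 37 -> 15
Step 6: curr=7, set curr.next=prev(13) | reversed so far: 7 -> 13 -> 35 -> 45 -> 37 -> 15

7 -> 13 -> 35 -> 45 -> 37 -> 15 -> None


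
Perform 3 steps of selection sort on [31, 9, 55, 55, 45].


Initial: [31, 9, 55, 55, 45]
Step 1: min=9 at 1
  Swap: [9, 31, 55, 55, 45]
Step 2: min=31 at 1
  Swap: [9, 31, 55, 55, 45]
Step 3: min=45 at 4
  Swap: [9, 31, 45, 55, 55]

After 3 steps: [9, 31, 45, 55, 55]


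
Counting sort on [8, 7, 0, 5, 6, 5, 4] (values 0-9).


Input: [8, 7, 0, 5, 6, 5, 4]
Counts: [1, 0, 0, 0, 1, 2, 1, 1, 1, 0]

Sorted: [0, 4, 5, 5, 6, 7, 8]


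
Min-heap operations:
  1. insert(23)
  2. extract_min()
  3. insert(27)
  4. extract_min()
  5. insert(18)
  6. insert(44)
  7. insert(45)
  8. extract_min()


insert(23) -> [23]
extract_min()->23, []
insert(27) -> [27]
extract_min()->27, []
insert(18) -> [18]
insert(44) -> [18, 44]
insert(45) -> [18, 44, 45]
extract_min()->18, [44, 45]

Final heap: [44, 45]


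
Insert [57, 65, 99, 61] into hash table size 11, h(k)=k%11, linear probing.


Insert 57: h=2 -> slot 2
Insert 65: h=10 -> slot 10
Insert 99: h=0 -> slot 0
Insert 61: h=6 -> slot 6

Table: [99, None, 57, None, None, None, 61, None, None, None, 65]


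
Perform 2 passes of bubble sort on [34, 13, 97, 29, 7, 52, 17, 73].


Initial: [34, 13, 97, 29, 7, 52, 17, 73]
Pass 1: [13, 34, 29, 7, 52, 17, 73, 97] (6 swaps)
Pass 2: [13, 29, 7, 34, 17, 52, 73, 97] (3 swaps)

After 2 passes: [13, 29, 7, 34, 17, 52, 73, 97]


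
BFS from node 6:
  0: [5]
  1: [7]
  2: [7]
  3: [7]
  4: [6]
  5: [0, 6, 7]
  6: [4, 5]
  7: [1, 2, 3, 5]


Visit 6, enqueue [4, 5]
Visit 4, enqueue []
Visit 5, enqueue [0, 7]
Visit 0, enqueue []
Visit 7, enqueue [1, 2, 3]
Visit 1, enqueue []
Visit 2, enqueue []
Visit 3, enqueue []

BFS order: [6, 4, 5, 0, 7, 1, 2, 3]


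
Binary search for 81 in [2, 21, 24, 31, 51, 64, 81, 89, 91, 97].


Step 1: lo=0, hi=9, mid=4, val=51
Step 2: lo=5, hi=9, mid=7, val=89
Step 3: lo=5, hi=6, mid=5, val=64
Step 4: lo=6, hi=6, mid=6, val=81

Found at index 6


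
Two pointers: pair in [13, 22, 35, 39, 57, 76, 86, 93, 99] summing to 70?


lo=0(13)+hi=8(99)=112
lo=0(13)+hi=7(93)=106
lo=0(13)+hi=6(86)=99
lo=0(13)+hi=5(76)=89
lo=0(13)+hi=4(57)=70

Yes: 13+57=70


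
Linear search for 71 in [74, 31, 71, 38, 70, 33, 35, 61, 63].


i=0: 74!=71
i=1: 31!=71
i=2: 71==71 found!

Found at 2, 3 comps


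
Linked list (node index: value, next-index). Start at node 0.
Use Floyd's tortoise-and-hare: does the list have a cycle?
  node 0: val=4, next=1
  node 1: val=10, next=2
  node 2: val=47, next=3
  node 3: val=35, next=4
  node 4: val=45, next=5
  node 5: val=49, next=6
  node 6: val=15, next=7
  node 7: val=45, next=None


Floyd's tortoise (slow, +1) and hare (fast, +2):
  init: slow=0, fast=0
  step 1: slow=1, fast=2
  step 2: slow=2, fast=4
  step 3: slow=3, fast=6
  step 4: fast 6->7->None, no cycle

Cycle: no


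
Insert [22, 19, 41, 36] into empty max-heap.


Insert 22: [22]
Insert 19: [22, 19]
Insert 41: [41, 19, 22]
Insert 36: [41, 36, 22, 19]

Final heap: [41, 36, 22, 19]


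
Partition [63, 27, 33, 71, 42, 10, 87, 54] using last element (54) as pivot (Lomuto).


Pivot: 54
  27 <= 54: swap -> [27, 63, 33, 71, 42, 10, 87, 54]
  33 <= 54: swap -> [27, 33, 63, 71, 42, 10, 87, 54]
  42 <= 54: swap -> [27, 33, 42, 71, 63, 10, 87, 54]
  10 <= 54: swap -> [27, 33, 42, 10, 63, 71, 87, 54]
Place pivot at 4: [27, 33, 42, 10, 54, 71, 87, 63]

Partitioned: [27, 33, 42, 10, 54, 71, 87, 63]


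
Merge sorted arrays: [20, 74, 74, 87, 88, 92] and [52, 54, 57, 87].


Take 20 from A
Take 52 from B
Take 54 from B
Take 57 from B
Take 74 from A
Take 74 from A
Take 87 from A
Take 87 from B

Merged: [20, 52, 54, 57, 74, 74, 87, 87, 88, 92]


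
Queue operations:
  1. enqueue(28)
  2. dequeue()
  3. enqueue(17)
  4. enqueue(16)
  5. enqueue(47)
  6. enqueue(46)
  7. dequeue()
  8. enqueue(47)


enqueue(28) -> [28]
dequeue()->28, []
enqueue(17) -> [17]
enqueue(16) -> [17, 16]
enqueue(47) -> [17, 16, 47]
enqueue(46) -> [17, 16, 47, 46]
dequeue()->17, [16, 47, 46]
enqueue(47) -> [16, 47, 46, 47]

Final queue: [16, 47, 46, 47]


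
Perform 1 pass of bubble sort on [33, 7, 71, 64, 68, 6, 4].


Initial: [33, 7, 71, 64, 68, 6, 4]
Pass 1: [7, 33, 64, 68, 6, 4, 71] (5 swaps)

After 1 pass: [7, 33, 64, 68, 6, 4, 71]


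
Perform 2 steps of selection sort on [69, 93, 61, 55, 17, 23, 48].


Initial: [69, 93, 61, 55, 17, 23, 48]
Step 1: min=17 at 4
  Swap: [17, 93, 61, 55, 69, 23, 48]
Step 2: min=23 at 5
  Swap: [17, 23, 61, 55, 69, 93, 48]

After 2 steps: [17, 23, 61, 55, 69, 93, 48]


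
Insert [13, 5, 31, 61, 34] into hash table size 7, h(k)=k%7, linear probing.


Insert 13: h=6 -> slot 6
Insert 5: h=5 -> slot 5
Insert 31: h=3 -> slot 3
Insert 61: h=5, 2 probes -> slot 0
Insert 34: h=6, 2 probes -> slot 1

Table: [61, 34, None, 31, None, 5, 13]


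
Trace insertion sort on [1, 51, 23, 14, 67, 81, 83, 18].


Initial: [1, 51, 23, 14, 67, 81, 83, 18]
Insert 51: [1, 51, 23, 14, 67, 81, 83, 18]
Insert 23: [1, 23, 51, 14, 67, 81, 83, 18]
Insert 14: [1, 14, 23, 51, 67, 81, 83, 18]
Insert 67: [1, 14, 23, 51, 67, 81, 83, 18]
Insert 81: [1, 14, 23, 51, 67, 81, 83, 18]
Insert 83: [1, 14, 23, 51, 67, 81, 83, 18]
Insert 18: [1, 14, 18, 23, 51, 67, 81, 83]

Sorted: [1, 14, 18, 23, 51, 67, 81, 83]


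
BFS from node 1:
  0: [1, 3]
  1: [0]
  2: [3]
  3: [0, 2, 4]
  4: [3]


Visit 1, enqueue [0]
Visit 0, enqueue [3]
Visit 3, enqueue [2, 4]
Visit 2, enqueue []
Visit 4, enqueue []

BFS order: [1, 0, 3, 2, 4]


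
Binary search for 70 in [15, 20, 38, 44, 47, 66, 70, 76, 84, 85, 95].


Step 1: lo=0, hi=10, mid=5, val=66
Step 2: lo=6, hi=10, mid=8, val=84
Step 3: lo=6, hi=7, mid=6, val=70

Found at index 6


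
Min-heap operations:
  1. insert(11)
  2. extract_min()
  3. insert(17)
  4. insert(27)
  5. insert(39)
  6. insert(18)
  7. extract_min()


insert(11) -> [11]
extract_min()->11, []
insert(17) -> [17]
insert(27) -> [17, 27]
insert(39) -> [17, 27, 39]
insert(18) -> [17, 18, 39, 27]
extract_min()->17, [18, 27, 39]

Final heap: [18, 27, 39]


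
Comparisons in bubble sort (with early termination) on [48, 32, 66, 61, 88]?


Algorithm: bubble sort (with early termination)
Input: [48, 32, 66, 61, 88]
Sorted: [32, 48, 61, 66, 88]

7


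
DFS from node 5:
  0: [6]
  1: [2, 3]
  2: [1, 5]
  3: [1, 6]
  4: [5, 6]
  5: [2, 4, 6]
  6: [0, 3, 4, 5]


Visit 5, push [6, 4, 2]
Visit 2, push [1]
Visit 1, push [3]
Visit 3, push [6]
Visit 6, push [4, 0]
Visit 0, push []
Visit 4, push []

DFS order: [5, 2, 1, 3, 6, 0, 4]


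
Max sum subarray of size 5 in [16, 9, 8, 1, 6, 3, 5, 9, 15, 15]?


[0:5]: 40
[1:6]: 27
[2:7]: 23
[3:8]: 24
[4:9]: 38
[5:10]: 47

Max: 47 at [5:10]


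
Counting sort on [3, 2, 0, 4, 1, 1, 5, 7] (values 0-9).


Input: [3, 2, 0, 4, 1, 1, 5, 7]
Counts: [1, 2, 1, 1, 1, 1, 0, 1, 0, 0]

Sorted: [0, 1, 1, 2, 3, 4, 5, 7]


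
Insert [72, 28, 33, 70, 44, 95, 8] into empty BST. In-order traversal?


Insert 72: root
Insert 28: L from 72
Insert 33: L from 72 -> R from 28
Insert 70: L from 72 -> R from 28 -> R from 33
Insert 44: L from 72 -> R from 28 -> R from 33 -> L from 70
Insert 95: R from 72
Insert 8: L from 72 -> L from 28

In-order: [8, 28, 33, 44, 70, 72, 95]


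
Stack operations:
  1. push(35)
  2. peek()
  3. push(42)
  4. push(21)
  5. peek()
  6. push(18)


push(35) -> [35]
peek()->35
push(42) -> [35, 42]
push(21) -> [35, 42, 21]
peek()->21
push(18) -> [35, 42, 21, 18]

Final stack: [35, 42, 21, 18]


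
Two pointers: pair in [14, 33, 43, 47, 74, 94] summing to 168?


lo=0(14)+hi=5(94)=108
lo=1(33)+hi=5(94)=127
lo=2(43)+hi=5(94)=137
lo=3(47)+hi=5(94)=141
lo=4(74)+hi=5(94)=168

Yes: 74+94=168


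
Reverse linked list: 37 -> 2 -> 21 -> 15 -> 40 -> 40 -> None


Step 1: curr=37, set curr.next=prev(None) | reversed so far: 37
Step 2: curr=2, set curr.next=prev(37) | reversed so far: 2 -> 37
Step 3: curr=21, set curr.next=prev(2) | reversed so far: 21 -> 2 -> 37
Step 4: curr=15, set curr.next=prev(21) | reversed so far: 15 -> 21 -> 2 -> 37
Step 5: curr=40, set curr.next=prev(15) | reversed so far: 40 -> 15 -> 21 -> 2 -> 37
Step 6: curr=40, set curr.next=prev(40) | reversed so far: 40 -> 40 -> 15 -> 21 -> 2 -> 37

40 -> 40 -> 15 -> 21 -> 2 -> 37 -> None


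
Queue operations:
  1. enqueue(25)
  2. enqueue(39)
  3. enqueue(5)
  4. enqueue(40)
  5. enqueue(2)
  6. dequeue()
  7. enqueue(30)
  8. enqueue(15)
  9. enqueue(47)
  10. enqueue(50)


enqueue(25) -> [25]
enqueue(39) -> [25, 39]
enqueue(5) -> [25, 39, 5]
enqueue(40) -> [25, 39, 5, 40]
enqueue(2) -> [25, 39, 5, 40, 2]
dequeue()->25, [39, 5, 40, 2]
enqueue(30) -> [39, 5, 40, 2, 30]
enqueue(15) -> [39, 5, 40, 2, 30, 15]
enqueue(47) -> [39, 5, 40, 2, 30, 15, 47]
enqueue(50) -> [39, 5, 40, 2, 30, 15, 47, 50]

Final queue: [39, 5, 40, 2, 30, 15, 47, 50]


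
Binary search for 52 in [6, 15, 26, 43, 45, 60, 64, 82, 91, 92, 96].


Step 1: lo=0, hi=10, mid=5, val=60
Step 2: lo=0, hi=4, mid=2, val=26
Step 3: lo=3, hi=4, mid=3, val=43
Step 4: lo=4, hi=4, mid=4, val=45

Not found


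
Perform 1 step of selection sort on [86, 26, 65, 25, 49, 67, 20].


Initial: [86, 26, 65, 25, 49, 67, 20]
Step 1: min=20 at 6
  Swap: [20, 26, 65, 25, 49, 67, 86]

After 1 step: [20, 26, 65, 25, 49, 67, 86]


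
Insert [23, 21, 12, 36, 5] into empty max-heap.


Insert 23: [23]
Insert 21: [23, 21]
Insert 12: [23, 21, 12]
Insert 36: [36, 23, 12, 21]
Insert 5: [36, 23, 12, 21, 5]

Final heap: [36, 23, 12, 21, 5]


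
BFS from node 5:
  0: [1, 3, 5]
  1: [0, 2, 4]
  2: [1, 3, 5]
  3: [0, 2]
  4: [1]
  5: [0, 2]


Visit 5, enqueue [0, 2]
Visit 0, enqueue [1, 3]
Visit 2, enqueue []
Visit 1, enqueue [4]
Visit 3, enqueue []
Visit 4, enqueue []

BFS order: [5, 0, 2, 1, 3, 4]


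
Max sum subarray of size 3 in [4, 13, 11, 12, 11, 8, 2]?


[0:3]: 28
[1:4]: 36
[2:5]: 34
[3:6]: 31
[4:7]: 21

Max: 36 at [1:4]


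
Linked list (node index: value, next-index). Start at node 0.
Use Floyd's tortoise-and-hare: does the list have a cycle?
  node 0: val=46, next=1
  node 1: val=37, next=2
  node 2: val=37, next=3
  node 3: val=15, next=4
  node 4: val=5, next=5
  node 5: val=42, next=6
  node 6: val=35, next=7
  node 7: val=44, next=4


Floyd's tortoise (slow, +1) and hare (fast, +2):
  init: slow=0, fast=0
  step 1: slow=1, fast=2
  step 2: slow=2, fast=4
  step 3: slow=3, fast=6
  step 4: slow=4, fast=4
  slow == fast at node 4: cycle detected

Cycle: yes


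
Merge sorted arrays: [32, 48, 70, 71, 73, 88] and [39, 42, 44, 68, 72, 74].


Take 32 from A
Take 39 from B
Take 42 from B
Take 44 from B
Take 48 from A
Take 68 from B
Take 70 from A
Take 71 from A
Take 72 from B
Take 73 from A
Take 74 from B

Merged: [32, 39, 42, 44, 48, 68, 70, 71, 72, 73, 74, 88]


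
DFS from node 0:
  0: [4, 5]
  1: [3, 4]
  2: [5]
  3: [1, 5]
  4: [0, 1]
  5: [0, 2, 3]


Visit 0, push [5, 4]
Visit 4, push [1]
Visit 1, push [3]
Visit 3, push [5]
Visit 5, push [2]
Visit 2, push []

DFS order: [0, 4, 1, 3, 5, 2]


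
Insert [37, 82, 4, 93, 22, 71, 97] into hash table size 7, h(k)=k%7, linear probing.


Insert 37: h=2 -> slot 2
Insert 82: h=5 -> slot 5
Insert 4: h=4 -> slot 4
Insert 93: h=2, 1 probes -> slot 3
Insert 22: h=1 -> slot 1
Insert 71: h=1, 5 probes -> slot 6
Insert 97: h=6, 1 probes -> slot 0

Table: [97, 22, 37, 93, 4, 82, 71]


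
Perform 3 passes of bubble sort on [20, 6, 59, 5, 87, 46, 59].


Initial: [20, 6, 59, 5, 87, 46, 59]
Pass 1: [6, 20, 5, 59, 46, 59, 87] (4 swaps)
Pass 2: [6, 5, 20, 46, 59, 59, 87] (2 swaps)
Pass 3: [5, 6, 20, 46, 59, 59, 87] (1 swaps)

After 3 passes: [5, 6, 20, 46, 59, 59, 87]


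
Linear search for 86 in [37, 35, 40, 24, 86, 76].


i=0: 37!=86
i=1: 35!=86
i=2: 40!=86
i=3: 24!=86
i=4: 86==86 found!

Found at 4, 5 comps


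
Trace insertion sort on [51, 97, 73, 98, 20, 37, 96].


Initial: [51, 97, 73, 98, 20, 37, 96]
Insert 97: [51, 97, 73, 98, 20, 37, 96]
Insert 73: [51, 73, 97, 98, 20, 37, 96]
Insert 98: [51, 73, 97, 98, 20, 37, 96]
Insert 20: [20, 51, 73, 97, 98, 37, 96]
Insert 37: [20, 37, 51, 73, 97, 98, 96]
Insert 96: [20, 37, 51, 73, 96, 97, 98]

Sorted: [20, 37, 51, 73, 96, 97, 98]


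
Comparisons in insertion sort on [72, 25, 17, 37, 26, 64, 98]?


Algorithm: insertion sort
Input: [72, 25, 17, 37, 26, 64, 98]
Sorted: [17, 25, 26, 37, 64, 72, 98]

11


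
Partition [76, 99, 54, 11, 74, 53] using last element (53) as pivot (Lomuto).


Pivot: 53
  11 <= 53: swap -> [11, 99, 54, 76, 74, 53]
Place pivot at 1: [11, 53, 54, 76, 74, 99]

Partitioned: [11, 53, 54, 76, 74, 99]


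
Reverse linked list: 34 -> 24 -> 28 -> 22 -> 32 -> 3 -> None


Step 1: curr=34, set curr.next=prev(None) | reversed so far: 34
Step 2: curr=24, set curr.next=prev(34) | reversed so far: 24 -> 34
Step 3: curr=28, set curr.next=prev(24) | reversed so far: 28 -> 24 -> 34
Step 4: curr=22, set curr.next=prev(28) | reversed so far: 22 -> 28 -> 24 -> 34
Step 5: curr=32, set curr.next=prev(22) | reversed so far: 32 -> 22 -> 28 -> 24 -> 34
Step 6: curr=3, set curr.next=prev(32) | reversed so far: 3 -> 32 -> 22 -> 28 -> 24 -> 34

3 -> 32 -> 22 -> 28 -> 24 -> 34 -> None


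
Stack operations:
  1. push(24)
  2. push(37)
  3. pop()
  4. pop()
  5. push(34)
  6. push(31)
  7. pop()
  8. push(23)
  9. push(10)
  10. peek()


push(24) -> [24]
push(37) -> [24, 37]
pop()->37, [24]
pop()->24, []
push(34) -> [34]
push(31) -> [34, 31]
pop()->31, [34]
push(23) -> [34, 23]
push(10) -> [34, 23, 10]
peek()->10

Final stack: [34, 23, 10]


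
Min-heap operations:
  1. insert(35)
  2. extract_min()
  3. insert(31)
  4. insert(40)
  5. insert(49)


insert(35) -> [35]
extract_min()->35, []
insert(31) -> [31]
insert(40) -> [31, 40]
insert(49) -> [31, 40, 49]

Final heap: [31, 40, 49]


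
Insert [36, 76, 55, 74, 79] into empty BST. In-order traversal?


Insert 36: root
Insert 76: R from 36
Insert 55: R from 36 -> L from 76
Insert 74: R from 36 -> L from 76 -> R from 55
Insert 79: R from 36 -> R from 76

In-order: [36, 55, 74, 76, 79]


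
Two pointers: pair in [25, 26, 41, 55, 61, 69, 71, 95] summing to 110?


lo=0(25)+hi=7(95)=120
lo=0(25)+hi=6(71)=96
lo=1(26)+hi=6(71)=97
lo=2(41)+hi=6(71)=112
lo=2(41)+hi=5(69)=110

Yes: 41+69=110


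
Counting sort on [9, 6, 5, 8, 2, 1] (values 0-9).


Input: [9, 6, 5, 8, 2, 1]
Counts: [0, 1, 1, 0, 0, 1, 1, 0, 1, 1]

Sorted: [1, 2, 5, 6, 8, 9]


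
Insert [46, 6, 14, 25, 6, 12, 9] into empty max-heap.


Insert 46: [46]
Insert 6: [46, 6]
Insert 14: [46, 6, 14]
Insert 25: [46, 25, 14, 6]
Insert 6: [46, 25, 14, 6, 6]
Insert 12: [46, 25, 14, 6, 6, 12]
Insert 9: [46, 25, 14, 6, 6, 12, 9]

Final heap: [46, 25, 14, 6, 6, 12, 9]


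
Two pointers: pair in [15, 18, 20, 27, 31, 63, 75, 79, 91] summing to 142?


lo=0(15)+hi=8(91)=106
lo=1(18)+hi=8(91)=109
lo=2(20)+hi=8(91)=111
lo=3(27)+hi=8(91)=118
lo=4(31)+hi=8(91)=122
lo=5(63)+hi=8(91)=154
lo=5(63)+hi=7(79)=142

Yes: 63+79=142


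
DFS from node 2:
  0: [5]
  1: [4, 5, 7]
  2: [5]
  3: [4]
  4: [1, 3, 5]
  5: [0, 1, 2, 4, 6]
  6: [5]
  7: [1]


Visit 2, push [5]
Visit 5, push [6, 4, 1, 0]
Visit 0, push []
Visit 1, push [7, 4]
Visit 4, push [3]
Visit 3, push []
Visit 7, push []
Visit 6, push []

DFS order: [2, 5, 0, 1, 4, 3, 7, 6]


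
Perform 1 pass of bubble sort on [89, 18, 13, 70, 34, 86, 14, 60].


Initial: [89, 18, 13, 70, 34, 86, 14, 60]
Pass 1: [18, 13, 70, 34, 86, 14, 60, 89] (7 swaps)

After 1 pass: [18, 13, 70, 34, 86, 14, 60, 89]


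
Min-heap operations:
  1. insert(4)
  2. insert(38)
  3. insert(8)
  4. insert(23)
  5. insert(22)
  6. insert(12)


insert(4) -> [4]
insert(38) -> [4, 38]
insert(8) -> [4, 38, 8]
insert(23) -> [4, 23, 8, 38]
insert(22) -> [4, 22, 8, 38, 23]
insert(12) -> [4, 22, 8, 38, 23, 12]

Final heap: [4, 22, 8, 38, 23, 12]


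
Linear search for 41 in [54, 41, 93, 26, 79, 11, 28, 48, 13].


i=0: 54!=41
i=1: 41==41 found!

Found at 1, 2 comps


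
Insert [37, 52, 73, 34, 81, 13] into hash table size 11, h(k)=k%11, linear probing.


Insert 37: h=4 -> slot 4
Insert 52: h=8 -> slot 8
Insert 73: h=7 -> slot 7
Insert 34: h=1 -> slot 1
Insert 81: h=4, 1 probes -> slot 5
Insert 13: h=2 -> slot 2

Table: [None, 34, 13, None, 37, 81, None, 73, 52, None, None]


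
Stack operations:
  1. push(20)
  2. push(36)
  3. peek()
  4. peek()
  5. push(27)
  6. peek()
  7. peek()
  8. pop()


push(20) -> [20]
push(36) -> [20, 36]
peek()->36
peek()->36
push(27) -> [20, 36, 27]
peek()->27
peek()->27
pop()->27, [20, 36]

Final stack: [20, 36]


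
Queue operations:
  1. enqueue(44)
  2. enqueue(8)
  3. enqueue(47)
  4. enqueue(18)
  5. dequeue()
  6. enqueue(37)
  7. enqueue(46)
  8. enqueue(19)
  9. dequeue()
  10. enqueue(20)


enqueue(44) -> [44]
enqueue(8) -> [44, 8]
enqueue(47) -> [44, 8, 47]
enqueue(18) -> [44, 8, 47, 18]
dequeue()->44, [8, 47, 18]
enqueue(37) -> [8, 47, 18, 37]
enqueue(46) -> [8, 47, 18, 37, 46]
enqueue(19) -> [8, 47, 18, 37, 46, 19]
dequeue()->8, [47, 18, 37, 46, 19]
enqueue(20) -> [47, 18, 37, 46, 19, 20]

Final queue: [47, 18, 37, 46, 19, 20]


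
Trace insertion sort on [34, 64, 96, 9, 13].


Initial: [34, 64, 96, 9, 13]
Insert 64: [34, 64, 96, 9, 13]
Insert 96: [34, 64, 96, 9, 13]
Insert 9: [9, 34, 64, 96, 13]
Insert 13: [9, 13, 34, 64, 96]

Sorted: [9, 13, 34, 64, 96]


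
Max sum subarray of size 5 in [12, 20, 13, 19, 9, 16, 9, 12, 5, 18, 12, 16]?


[0:5]: 73
[1:6]: 77
[2:7]: 66
[3:8]: 65
[4:9]: 51
[5:10]: 60
[6:11]: 56
[7:12]: 63

Max: 77 at [1:6]


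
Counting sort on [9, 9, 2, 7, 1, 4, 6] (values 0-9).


Input: [9, 9, 2, 7, 1, 4, 6]
Counts: [0, 1, 1, 0, 1, 0, 1, 1, 0, 2]

Sorted: [1, 2, 4, 6, 7, 9, 9]


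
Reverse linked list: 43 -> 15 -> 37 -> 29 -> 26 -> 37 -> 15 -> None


Step 1: curr=43, set curr.next=prev(None) | reversed so far: 43
Step 2: curr=15, set curr.next=prev(43) | reversed so far: 15 -> 43
Step 3: curr=37, set curr.next=prev(15) | reversed so far: 37 -> 15 -> 43
Step 4: curr=29, set curr.next=prev(37) | reversed so far: 29 -> 37 -> 15 -> 43
Step 5: curr=26, set curr.next=prev(29) | reversed so far: 26 -> 29 -> 37 -> 15 -> 43
Step 6: curr=37, set curr.next=prev(26) | reversed so far: 37 -> 26 -> 29 -> 37 -> 15 -> 43
Step 7: curr=15, set curr.next=prev(37) | reversed so far: 15 -> 37 -> 26 -> 29 -> 37 -> 15 -> 43

15 -> 37 -> 26 -> 29 -> 37 -> 15 -> 43 -> None


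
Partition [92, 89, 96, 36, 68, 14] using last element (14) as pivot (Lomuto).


Pivot: 14
Place pivot at 0: [14, 89, 96, 36, 68, 92]

Partitioned: [14, 89, 96, 36, 68, 92]


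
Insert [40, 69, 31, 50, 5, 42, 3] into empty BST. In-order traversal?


Insert 40: root
Insert 69: R from 40
Insert 31: L from 40
Insert 50: R from 40 -> L from 69
Insert 5: L from 40 -> L from 31
Insert 42: R from 40 -> L from 69 -> L from 50
Insert 3: L from 40 -> L from 31 -> L from 5

In-order: [3, 5, 31, 40, 42, 50, 69]


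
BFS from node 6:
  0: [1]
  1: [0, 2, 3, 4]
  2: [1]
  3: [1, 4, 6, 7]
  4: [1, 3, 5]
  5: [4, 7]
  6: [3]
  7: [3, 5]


Visit 6, enqueue [3]
Visit 3, enqueue [1, 4, 7]
Visit 1, enqueue [0, 2]
Visit 4, enqueue [5]
Visit 7, enqueue []
Visit 0, enqueue []
Visit 2, enqueue []
Visit 5, enqueue []

BFS order: [6, 3, 1, 4, 7, 0, 2, 5]


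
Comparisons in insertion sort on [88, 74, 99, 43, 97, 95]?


Algorithm: insertion sort
Input: [88, 74, 99, 43, 97, 95]
Sorted: [43, 74, 88, 95, 97, 99]

10


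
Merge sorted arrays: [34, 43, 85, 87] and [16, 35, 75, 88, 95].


Take 16 from B
Take 34 from A
Take 35 from B
Take 43 from A
Take 75 from B
Take 85 from A
Take 87 from A

Merged: [16, 34, 35, 43, 75, 85, 87, 88, 95]


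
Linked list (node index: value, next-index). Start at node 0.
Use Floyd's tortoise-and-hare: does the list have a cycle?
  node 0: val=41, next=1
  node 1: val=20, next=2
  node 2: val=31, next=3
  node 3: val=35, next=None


Floyd's tortoise (slow, +1) and hare (fast, +2):
  init: slow=0, fast=0
  step 1: slow=1, fast=2
  step 2: fast 2->3->None, no cycle

Cycle: no


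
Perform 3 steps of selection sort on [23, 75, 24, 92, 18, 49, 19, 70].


Initial: [23, 75, 24, 92, 18, 49, 19, 70]
Step 1: min=18 at 4
  Swap: [18, 75, 24, 92, 23, 49, 19, 70]
Step 2: min=19 at 6
  Swap: [18, 19, 24, 92, 23, 49, 75, 70]
Step 3: min=23 at 4
  Swap: [18, 19, 23, 92, 24, 49, 75, 70]

After 3 steps: [18, 19, 23, 92, 24, 49, 75, 70]


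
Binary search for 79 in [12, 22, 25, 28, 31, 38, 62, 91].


Step 1: lo=0, hi=7, mid=3, val=28
Step 2: lo=4, hi=7, mid=5, val=38
Step 3: lo=6, hi=7, mid=6, val=62
Step 4: lo=7, hi=7, mid=7, val=91

Not found


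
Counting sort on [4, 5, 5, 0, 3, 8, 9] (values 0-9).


Input: [4, 5, 5, 0, 3, 8, 9]
Counts: [1, 0, 0, 1, 1, 2, 0, 0, 1, 1]

Sorted: [0, 3, 4, 5, 5, 8, 9]


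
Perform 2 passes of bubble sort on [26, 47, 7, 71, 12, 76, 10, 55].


Initial: [26, 47, 7, 71, 12, 76, 10, 55]
Pass 1: [26, 7, 47, 12, 71, 10, 55, 76] (4 swaps)
Pass 2: [7, 26, 12, 47, 10, 55, 71, 76] (4 swaps)

After 2 passes: [7, 26, 12, 47, 10, 55, 71, 76]


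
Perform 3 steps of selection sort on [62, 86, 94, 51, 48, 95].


Initial: [62, 86, 94, 51, 48, 95]
Step 1: min=48 at 4
  Swap: [48, 86, 94, 51, 62, 95]
Step 2: min=51 at 3
  Swap: [48, 51, 94, 86, 62, 95]
Step 3: min=62 at 4
  Swap: [48, 51, 62, 86, 94, 95]

After 3 steps: [48, 51, 62, 86, 94, 95]


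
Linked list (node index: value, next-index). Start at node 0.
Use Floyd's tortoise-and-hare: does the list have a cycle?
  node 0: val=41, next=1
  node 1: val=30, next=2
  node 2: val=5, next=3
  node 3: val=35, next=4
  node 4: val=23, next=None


Floyd's tortoise (slow, +1) and hare (fast, +2):
  init: slow=0, fast=0
  step 1: slow=1, fast=2
  step 2: slow=2, fast=4
  step 3: fast -> None, no cycle

Cycle: no


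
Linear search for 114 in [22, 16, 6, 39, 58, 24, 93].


i=0: 22!=114
i=1: 16!=114
i=2: 6!=114
i=3: 39!=114
i=4: 58!=114
i=5: 24!=114
i=6: 93!=114

Not found, 7 comps


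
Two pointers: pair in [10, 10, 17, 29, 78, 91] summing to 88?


lo=0(10)+hi=5(91)=101
lo=0(10)+hi=4(78)=88

Yes: 10+78=88


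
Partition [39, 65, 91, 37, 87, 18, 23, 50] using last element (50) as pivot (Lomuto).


Pivot: 50
  39 <= 50: advance i (no swap)
  37 <= 50: swap -> [39, 37, 91, 65, 87, 18, 23, 50]
  18 <= 50: swap -> [39, 37, 18, 65, 87, 91, 23, 50]
  23 <= 50: swap -> [39, 37, 18, 23, 87, 91, 65, 50]
Place pivot at 4: [39, 37, 18, 23, 50, 91, 65, 87]

Partitioned: [39, 37, 18, 23, 50, 91, 65, 87]


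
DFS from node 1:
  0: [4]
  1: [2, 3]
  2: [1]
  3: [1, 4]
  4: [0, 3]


Visit 1, push [3, 2]
Visit 2, push []
Visit 3, push [4]
Visit 4, push [0]
Visit 0, push []

DFS order: [1, 2, 3, 4, 0]


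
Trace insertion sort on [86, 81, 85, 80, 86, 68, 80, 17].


Initial: [86, 81, 85, 80, 86, 68, 80, 17]
Insert 81: [81, 86, 85, 80, 86, 68, 80, 17]
Insert 85: [81, 85, 86, 80, 86, 68, 80, 17]
Insert 80: [80, 81, 85, 86, 86, 68, 80, 17]
Insert 86: [80, 81, 85, 86, 86, 68, 80, 17]
Insert 68: [68, 80, 81, 85, 86, 86, 80, 17]
Insert 80: [68, 80, 80, 81, 85, 86, 86, 17]
Insert 17: [17, 68, 80, 80, 81, 85, 86, 86]

Sorted: [17, 68, 80, 80, 81, 85, 86, 86]


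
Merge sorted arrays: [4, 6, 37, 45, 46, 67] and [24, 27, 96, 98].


Take 4 from A
Take 6 from A
Take 24 from B
Take 27 from B
Take 37 from A
Take 45 from A
Take 46 from A
Take 67 from A

Merged: [4, 6, 24, 27, 37, 45, 46, 67, 96, 98]


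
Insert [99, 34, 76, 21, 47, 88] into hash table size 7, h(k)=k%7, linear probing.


Insert 99: h=1 -> slot 1
Insert 34: h=6 -> slot 6
Insert 76: h=6, 1 probes -> slot 0
Insert 21: h=0, 2 probes -> slot 2
Insert 47: h=5 -> slot 5
Insert 88: h=4 -> slot 4

Table: [76, 99, 21, None, 88, 47, 34]


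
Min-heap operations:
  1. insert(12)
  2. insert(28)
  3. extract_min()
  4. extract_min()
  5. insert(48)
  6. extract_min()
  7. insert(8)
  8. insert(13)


insert(12) -> [12]
insert(28) -> [12, 28]
extract_min()->12, [28]
extract_min()->28, []
insert(48) -> [48]
extract_min()->48, []
insert(8) -> [8]
insert(13) -> [8, 13]

Final heap: [8, 13]


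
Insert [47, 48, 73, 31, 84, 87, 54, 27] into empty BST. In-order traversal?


Insert 47: root
Insert 48: R from 47
Insert 73: R from 47 -> R from 48
Insert 31: L from 47
Insert 84: R from 47 -> R from 48 -> R from 73
Insert 87: R from 47 -> R from 48 -> R from 73 -> R from 84
Insert 54: R from 47 -> R from 48 -> L from 73
Insert 27: L from 47 -> L from 31

In-order: [27, 31, 47, 48, 54, 73, 84, 87]


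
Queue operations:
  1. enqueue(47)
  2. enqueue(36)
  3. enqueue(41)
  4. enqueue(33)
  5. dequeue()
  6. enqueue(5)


enqueue(47) -> [47]
enqueue(36) -> [47, 36]
enqueue(41) -> [47, 36, 41]
enqueue(33) -> [47, 36, 41, 33]
dequeue()->47, [36, 41, 33]
enqueue(5) -> [36, 41, 33, 5]

Final queue: [36, 41, 33, 5]


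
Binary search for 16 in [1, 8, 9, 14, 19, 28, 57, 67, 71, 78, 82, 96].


Step 1: lo=0, hi=11, mid=5, val=28
Step 2: lo=0, hi=4, mid=2, val=9
Step 3: lo=3, hi=4, mid=3, val=14
Step 4: lo=4, hi=4, mid=4, val=19

Not found


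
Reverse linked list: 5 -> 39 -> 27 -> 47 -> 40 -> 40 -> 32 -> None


Step 1: curr=5, set curr.next=prev(None) | reversed so far: 5
Step 2: curr=39, set curr.next=prev(5) | reversed so far: 39 -> 5
Step 3: curr=27, set curr.next=prev(39) | reversed so far: 27 -> 39 -> 5
Step 4: curr=47, set curr.next=prev(27) | reversed so far: 47 -> 27 -> 39 -> 5
Step 5: curr=40, set curr.next=prev(47) | reversed so far: 40 -> 47 -> 27 -> 39 -> 5
Step 6: curr=40, set curr.next=prev(40) | reversed so far: 40 -> 40 -> 47 -> 27 -> 39 -> 5
Step 7: curr=32, set curr.next=prev(40) | reversed so far: 32 -> 40 -> 40 -> 47 -> 27 -> 39 -> 5

32 -> 40 -> 40 -> 47 -> 27 -> 39 -> 5 -> None


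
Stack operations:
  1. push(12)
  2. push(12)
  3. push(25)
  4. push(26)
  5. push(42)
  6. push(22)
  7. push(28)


push(12) -> [12]
push(12) -> [12, 12]
push(25) -> [12, 12, 25]
push(26) -> [12, 12, 25, 26]
push(42) -> [12, 12, 25, 26, 42]
push(22) -> [12, 12, 25, 26, 42, 22]
push(28) -> [12, 12, 25, 26, 42, 22, 28]

Final stack: [12, 12, 25, 26, 42, 22, 28]


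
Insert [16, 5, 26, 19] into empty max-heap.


Insert 16: [16]
Insert 5: [16, 5]
Insert 26: [26, 5, 16]
Insert 19: [26, 19, 16, 5]

Final heap: [26, 19, 16, 5]


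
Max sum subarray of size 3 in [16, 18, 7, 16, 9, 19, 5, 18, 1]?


[0:3]: 41
[1:4]: 41
[2:5]: 32
[3:6]: 44
[4:7]: 33
[5:8]: 42
[6:9]: 24

Max: 44 at [3:6]


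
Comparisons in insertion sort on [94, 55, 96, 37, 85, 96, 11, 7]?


Algorithm: insertion sort
Input: [94, 55, 96, 37, 85, 96, 11, 7]
Sorted: [7, 11, 37, 55, 85, 94, 96, 96]

22


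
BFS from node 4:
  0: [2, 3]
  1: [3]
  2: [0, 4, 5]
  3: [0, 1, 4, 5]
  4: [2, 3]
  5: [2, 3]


Visit 4, enqueue [2, 3]
Visit 2, enqueue [0, 5]
Visit 3, enqueue [1]
Visit 0, enqueue []
Visit 5, enqueue []
Visit 1, enqueue []

BFS order: [4, 2, 3, 0, 5, 1]


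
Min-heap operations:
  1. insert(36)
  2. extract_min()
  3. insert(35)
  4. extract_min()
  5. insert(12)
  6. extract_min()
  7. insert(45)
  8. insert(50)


insert(36) -> [36]
extract_min()->36, []
insert(35) -> [35]
extract_min()->35, []
insert(12) -> [12]
extract_min()->12, []
insert(45) -> [45]
insert(50) -> [45, 50]

Final heap: [45, 50]


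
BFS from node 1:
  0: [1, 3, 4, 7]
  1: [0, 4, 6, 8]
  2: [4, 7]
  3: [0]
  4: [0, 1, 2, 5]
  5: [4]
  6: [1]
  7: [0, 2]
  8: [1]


Visit 1, enqueue [0, 4, 6, 8]
Visit 0, enqueue [3, 7]
Visit 4, enqueue [2, 5]
Visit 6, enqueue []
Visit 8, enqueue []
Visit 3, enqueue []
Visit 7, enqueue []
Visit 2, enqueue []
Visit 5, enqueue []

BFS order: [1, 0, 4, 6, 8, 3, 7, 2, 5]


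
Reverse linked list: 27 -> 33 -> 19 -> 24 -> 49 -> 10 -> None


Step 1: curr=27, set curr.next=prev(None) | reversed so far: 27
Step 2: curr=33, set curr.next=prev(27) | reversed so far: 33 -> 27
Step 3: curr=19, set curr.next=prev(33) | reversed so far: 19 -> 33 -> 27
Step 4: curr=24, set curr.next=prev(19) | reversed so far: 24 -> 19 -> 33 -> 27
Step 5: curr=49, set curr.next=prev(24) | reversed so far: 49 -> 24 -> 19 -> 33 -> 27
Step 6: curr=10, set curr.next=prev(49) | reversed so far: 10 -> 49 -> 24 -> 19 -> 33 -> 27

10 -> 49 -> 24 -> 19 -> 33 -> 27 -> None


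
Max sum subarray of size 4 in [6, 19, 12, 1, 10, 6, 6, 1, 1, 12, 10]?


[0:4]: 38
[1:5]: 42
[2:6]: 29
[3:7]: 23
[4:8]: 23
[5:9]: 14
[6:10]: 20
[7:11]: 24

Max: 42 at [1:5]


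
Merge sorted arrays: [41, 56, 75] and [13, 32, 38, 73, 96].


Take 13 from B
Take 32 from B
Take 38 from B
Take 41 from A
Take 56 from A
Take 73 from B
Take 75 from A

Merged: [13, 32, 38, 41, 56, 73, 75, 96]


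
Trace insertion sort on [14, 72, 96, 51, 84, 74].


Initial: [14, 72, 96, 51, 84, 74]
Insert 72: [14, 72, 96, 51, 84, 74]
Insert 96: [14, 72, 96, 51, 84, 74]
Insert 51: [14, 51, 72, 96, 84, 74]
Insert 84: [14, 51, 72, 84, 96, 74]
Insert 74: [14, 51, 72, 74, 84, 96]

Sorted: [14, 51, 72, 74, 84, 96]


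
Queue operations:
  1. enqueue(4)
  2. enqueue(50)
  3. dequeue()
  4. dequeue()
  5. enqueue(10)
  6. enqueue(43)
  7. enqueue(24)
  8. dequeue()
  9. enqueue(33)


enqueue(4) -> [4]
enqueue(50) -> [4, 50]
dequeue()->4, [50]
dequeue()->50, []
enqueue(10) -> [10]
enqueue(43) -> [10, 43]
enqueue(24) -> [10, 43, 24]
dequeue()->10, [43, 24]
enqueue(33) -> [43, 24, 33]

Final queue: [43, 24, 33]


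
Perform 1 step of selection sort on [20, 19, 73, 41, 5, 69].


Initial: [20, 19, 73, 41, 5, 69]
Step 1: min=5 at 4
  Swap: [5, 19, 73, 41, 20, 69]

After 1 step: [5, 19, 73, 41, 20, 69]


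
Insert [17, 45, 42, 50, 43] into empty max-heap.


Insert 17: [17]
Insert 45: [45, 17]
Insert 42: [45, 17, 42]
Insert 50: [50, 45, 42, 17]
Insert 43: [50, 45, 42, 17, 43]

Final heap: [50, 45, 42, 17, 43]


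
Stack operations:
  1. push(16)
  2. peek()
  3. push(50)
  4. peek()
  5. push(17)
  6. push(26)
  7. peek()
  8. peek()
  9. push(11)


push(16) -> [16]
peek()->16
push(50) -> [16, 50]
peek()->50
push(17) -> [16, 50, 17]
push(26) -> [16, 50, 17, 26]
peek()->26
peek()->26
push(11) -> [16, 50, 17, 26, 11]

Final stack: [16, 50, 17, 26, 11]


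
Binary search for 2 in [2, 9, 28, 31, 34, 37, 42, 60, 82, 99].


Step 1: lo=0, hi=9, mid=4, val=34
Step 2: lo=0, hi=3, mid=1, val=9
Step 3: lo=0, hi=0, mid=0, val=2

Found at index 0


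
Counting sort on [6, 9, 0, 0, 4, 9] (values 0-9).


Input: [6, 9, 0, 0, 4, 9]
Counts: [2, 0, 0, 0, 1, 0, 1, 0, 0, 2]

Sorted: [0, 0, 4, 6, 9, 9]


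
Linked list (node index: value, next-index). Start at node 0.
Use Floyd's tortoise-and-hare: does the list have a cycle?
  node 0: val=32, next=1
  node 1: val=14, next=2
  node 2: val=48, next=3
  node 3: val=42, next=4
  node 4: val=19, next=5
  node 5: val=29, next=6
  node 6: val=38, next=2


Floyd's tortoise (slow, +1) and hare (fast, +2):
  init: slow=0, fast=0
  step 1: slow=1, fast=2
  step 2: slow=2, fast=4
  step 3: slow=3, fast=6
  step 4: slow=4, fast=3
  step 5: slow=5, fast=5
  slow == fast at node 5: cycle detected

Cycle: yes
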